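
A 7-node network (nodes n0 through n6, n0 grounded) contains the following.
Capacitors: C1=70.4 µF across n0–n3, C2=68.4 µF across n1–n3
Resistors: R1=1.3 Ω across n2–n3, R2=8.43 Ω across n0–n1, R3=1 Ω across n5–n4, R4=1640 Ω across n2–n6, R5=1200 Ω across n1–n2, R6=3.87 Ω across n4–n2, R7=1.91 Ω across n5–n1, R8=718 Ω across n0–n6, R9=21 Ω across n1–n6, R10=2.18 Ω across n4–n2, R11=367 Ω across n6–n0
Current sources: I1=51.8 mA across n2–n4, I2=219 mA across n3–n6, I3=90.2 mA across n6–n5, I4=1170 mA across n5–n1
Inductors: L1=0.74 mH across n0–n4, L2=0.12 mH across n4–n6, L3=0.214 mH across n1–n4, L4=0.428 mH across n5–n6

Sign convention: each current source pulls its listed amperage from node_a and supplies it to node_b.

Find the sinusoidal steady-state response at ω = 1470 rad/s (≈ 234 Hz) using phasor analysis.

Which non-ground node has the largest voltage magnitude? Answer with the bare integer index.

3

Apply KCL at each of the 6 non-ground nodes and solve the resulting linear system.
Node n1: branches {R2, R5, C2, R7, R9, L3, I4} → V_1 = 0.09790+0.2961j
Node n2: branches {R1, I1, R4, R5, R6, R10} → V_2 = -0.3396+0.2038j
Node n3: branches {C1, R1, C2, I2} → V_3 = -0.5658+0.3667j
Node n4: branches {I1, R3, L1, L2, R6, R10, L3} → V_4 = -0.02552+0.02920j
Node n5: branches {R3, R7, I3, L4, I4} → V_5 = -0.4599-0.2309j
Node n6: branches {R4, L2, R8, R9, I2, I3, R11, L4} → V_6 = -0.1227-0.008510j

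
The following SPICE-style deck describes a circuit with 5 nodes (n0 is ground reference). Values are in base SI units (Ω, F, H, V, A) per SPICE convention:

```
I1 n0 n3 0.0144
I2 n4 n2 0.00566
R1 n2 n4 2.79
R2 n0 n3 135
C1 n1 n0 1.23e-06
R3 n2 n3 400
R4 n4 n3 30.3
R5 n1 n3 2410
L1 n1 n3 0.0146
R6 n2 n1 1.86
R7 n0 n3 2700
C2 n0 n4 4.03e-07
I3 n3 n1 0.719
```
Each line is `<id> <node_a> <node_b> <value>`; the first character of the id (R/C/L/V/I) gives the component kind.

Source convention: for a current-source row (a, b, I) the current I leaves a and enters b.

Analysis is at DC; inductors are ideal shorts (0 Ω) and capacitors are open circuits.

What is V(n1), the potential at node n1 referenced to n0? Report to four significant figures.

1.851 V

Element admittances at DC:
  I1: injects 0.0144 A into n3 (from n0)
  I2: injects 0.00566 A into n2 (from n4)
  Y(R1) = 0.3584 S between n2,n4
  Y(R2) = 0.007407 S between n0,n3
  Y(C1) = 0.000 S between n1,n0
  Y(R3) = 0.002500 S between n2,n3
  Y(R4) = 0.03300 S between n4,n3
  Y(R5) = 0.0004149 S between n1,n3
  L1: short n1↔n3 (DC inductor)
  Y(R6) = 0.5376 S between n2,n1
  Y(R7) = 0.0003704 S between n0,n3
  Y(C2) = 0.000 S between n0,n4
  I3: injects 0.719 A into n1 (from n3)
Assemble and solve the 5×5 MNA system:
  V(n1)=1.851  V(n2)=1.852  V(n3)=1.851  V(n4)=1.838
  i(L1)=0.7194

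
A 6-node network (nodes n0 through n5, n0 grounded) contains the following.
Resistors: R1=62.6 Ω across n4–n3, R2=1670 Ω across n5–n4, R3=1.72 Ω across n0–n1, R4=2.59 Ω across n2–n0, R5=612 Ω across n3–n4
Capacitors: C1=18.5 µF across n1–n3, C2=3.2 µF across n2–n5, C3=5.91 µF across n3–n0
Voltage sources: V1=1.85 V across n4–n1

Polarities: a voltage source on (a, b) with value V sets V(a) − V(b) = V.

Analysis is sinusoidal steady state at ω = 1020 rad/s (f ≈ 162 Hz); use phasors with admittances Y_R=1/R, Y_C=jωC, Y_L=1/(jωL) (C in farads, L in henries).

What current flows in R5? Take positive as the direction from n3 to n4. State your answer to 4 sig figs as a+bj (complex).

MNA unknowns: 5 node voltages V₁..V_5 plus 1 source current (V1)
R1: Y=0.01597+0.000j on G[4,3]
R2: Y=0.0005988+0.000j on G[5,4]
C1: Y=0.000+0.01887j on G[1,3]
C2: Y=0.000+0.003264j on G[2,5]
C3: Y=0.000+0.006028j on G[3,0]
R3: Y=0.5814+0.000j on G[0,1]
R4: Y=0.3861+0.000j on G[2,0]
R5: Y=0.001634+0.000j on G[3,4]
V1: row V4−V1=1.85, i_V1 at 4,1
solve → V1=-0.01092-0.006621j, V2=0.002757+0.0004948j, V3=0.6069-0.8764j, V4=1.839-0.006621j, V5=0.06129-0.3257j
aux → i_V1=-0.02276-0.01551j

-0.002013-0.001421j A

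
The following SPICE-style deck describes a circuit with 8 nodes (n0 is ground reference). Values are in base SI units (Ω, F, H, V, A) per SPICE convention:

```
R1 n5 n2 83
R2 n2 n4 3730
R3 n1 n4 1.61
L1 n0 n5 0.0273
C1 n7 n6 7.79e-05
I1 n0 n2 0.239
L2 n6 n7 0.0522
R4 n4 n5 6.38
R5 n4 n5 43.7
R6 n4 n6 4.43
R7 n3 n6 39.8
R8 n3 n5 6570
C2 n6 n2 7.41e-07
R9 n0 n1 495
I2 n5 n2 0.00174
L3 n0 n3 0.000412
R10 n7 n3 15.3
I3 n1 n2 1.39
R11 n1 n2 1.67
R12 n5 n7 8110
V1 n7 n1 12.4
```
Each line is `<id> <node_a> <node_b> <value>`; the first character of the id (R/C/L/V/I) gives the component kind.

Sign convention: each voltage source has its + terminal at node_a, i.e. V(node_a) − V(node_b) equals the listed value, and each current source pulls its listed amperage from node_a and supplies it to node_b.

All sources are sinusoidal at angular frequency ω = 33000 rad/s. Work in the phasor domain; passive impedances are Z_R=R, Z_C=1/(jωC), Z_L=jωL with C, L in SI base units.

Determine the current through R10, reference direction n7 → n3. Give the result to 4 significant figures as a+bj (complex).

Apply KCL at each of the 7 non-ground nodes and solve the resulting linear system.
Node n1: branches {R3, R9, I3, R11, V1} → V_1 = -9.360+3.087j
Node n2: branches {R1, R2, I1, C2, I2, I3, R11} → V_2 = -6.644+3.473j
Node n3: branches {R7, R8, L3, R10} → V_3 = 0.1777+3.457j
Node n4: branches {R2, R3, R4, R5, R6} → V_4 = -6.106+3.299j
Node n5: branches {R1, L1, R4, R5, R8, I2, R12} → V_5 = -6.157+3.274j
Node n6: branches {C1, L2, R6, R7, C2} → V_6 = 2.892+3.900j
Node n7: branches {C1, L2, R10, R12, V1} → V_7 = 3.040+3.087j
Source currents: i(V1)=-2.277-0.3558j

0.1870-0.02417j A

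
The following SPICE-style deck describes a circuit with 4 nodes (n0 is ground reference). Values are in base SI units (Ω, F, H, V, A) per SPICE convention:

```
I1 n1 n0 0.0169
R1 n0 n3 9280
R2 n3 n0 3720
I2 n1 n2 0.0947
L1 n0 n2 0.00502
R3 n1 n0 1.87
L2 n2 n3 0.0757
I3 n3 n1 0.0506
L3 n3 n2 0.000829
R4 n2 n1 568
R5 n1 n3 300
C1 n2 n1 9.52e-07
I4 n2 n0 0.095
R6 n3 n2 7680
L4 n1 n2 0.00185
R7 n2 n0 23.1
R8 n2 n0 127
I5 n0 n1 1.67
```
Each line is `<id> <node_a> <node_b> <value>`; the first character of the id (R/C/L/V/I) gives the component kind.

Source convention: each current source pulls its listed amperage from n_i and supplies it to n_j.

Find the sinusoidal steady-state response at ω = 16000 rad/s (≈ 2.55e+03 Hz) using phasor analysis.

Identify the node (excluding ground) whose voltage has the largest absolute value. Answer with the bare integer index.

1

MNA unknowns: 3 node voltages V₁..V_3
I1: z[1]−=0.0169, z[0]+=0.0169
R1: Y=0.0001078+0.000j on G[0,3]
R2: Y=0.0002688+0.000j on G[3,0]
I2: z[1]−=0.0947, z[2]+=0.0947
L1: Y=0.000-0.01245j on G[0,2]
R3: Y=0.5348+0.000j on G[1,0]
L2: Y=0.000-0.0008256j on G[2,3]
I3: z[3]−=0.0506, z[1]+=0.0506
L3: Y=0.000-0.07539j on G[3,2]
R4: Y=0.001761+0.000j on G[2,1]
R5: Y=0.003333+0.000j on G[1,3]
C1: Y=0.000+0.01523j on G[2,1]
I4: z[2]−=0.095, z[0]+=0.095
R6: Y=0.0001302+0.000j on G[3,2]
L4: Y=0.000-0.03378j on G[1,2]
R7: Y=0.04329+0.000j on G[2,0]
R8: Y=0.007874+0.000j on G[2,0]
I5: z[0]−=1.67, z[1]+=1.67
solve → V1=2.943+0.09132j, V2=-0.07289-0.9612j, V3=-0.1503-1.489j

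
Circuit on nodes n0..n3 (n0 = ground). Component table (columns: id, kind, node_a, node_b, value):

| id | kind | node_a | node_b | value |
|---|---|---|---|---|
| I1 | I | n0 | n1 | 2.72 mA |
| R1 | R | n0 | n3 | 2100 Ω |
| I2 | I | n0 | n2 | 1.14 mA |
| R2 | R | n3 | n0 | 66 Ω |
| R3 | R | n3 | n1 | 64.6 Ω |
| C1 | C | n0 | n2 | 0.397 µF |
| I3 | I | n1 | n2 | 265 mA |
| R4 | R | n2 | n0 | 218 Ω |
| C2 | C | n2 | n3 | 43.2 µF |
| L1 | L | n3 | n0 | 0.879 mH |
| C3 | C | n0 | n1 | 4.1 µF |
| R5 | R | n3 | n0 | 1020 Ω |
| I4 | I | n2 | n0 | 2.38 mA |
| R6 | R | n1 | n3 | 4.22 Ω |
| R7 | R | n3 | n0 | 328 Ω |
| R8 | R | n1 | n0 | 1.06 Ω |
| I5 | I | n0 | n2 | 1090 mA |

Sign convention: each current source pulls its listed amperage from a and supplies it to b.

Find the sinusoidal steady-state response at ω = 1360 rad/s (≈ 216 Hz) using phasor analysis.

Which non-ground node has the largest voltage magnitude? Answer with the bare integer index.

2

Element admittances at ω=1360 rad/s:
  I1: injects 0.00272 A into n1 (from n0)
  Y(R1) = 0.0004762+0.000j S between n0,n3
  I2: injects 0.00114 A into n2 (from n0)
  Y(R2) = 0.01515+0.000j S between n3,n0
  Y(R3) = 0.01548+0.000j S between n3,n1
  Y(C1) = 0.000+0.0005399j S between n0,n2
  I3: injects 0.265 A into n2 (from n1)
  Y(R4) = 0.004587+0.000j S between n2,n0
  Y(C2) = 0.000+0.05875j S between n2,n3
  Y(L1) = 0.000-0.8365j S between n3,n0
  Y(C3) = 0.000+0.005576j S between n0,n1
  Y(R5) = 0.0009804+0.000j S between n3,n0
  I4: injects 0.00238 A into n0 (from n2)
  Y(R6) = 0.2370+0.000j S between n1,n3
  Y(R7) = 0.003049+0.000j S between n3,n0
  Y(R8) = 0.9434+0.000j S between n1,n0
  I5: injects 1.09 A into n2 (from n0)
Assemble and solve the 3×3 MNA system:
  V(n1)=-0.1617+0.3087j  V(n2)=1.907-21.24j  V(n3)=0.2661+1.459j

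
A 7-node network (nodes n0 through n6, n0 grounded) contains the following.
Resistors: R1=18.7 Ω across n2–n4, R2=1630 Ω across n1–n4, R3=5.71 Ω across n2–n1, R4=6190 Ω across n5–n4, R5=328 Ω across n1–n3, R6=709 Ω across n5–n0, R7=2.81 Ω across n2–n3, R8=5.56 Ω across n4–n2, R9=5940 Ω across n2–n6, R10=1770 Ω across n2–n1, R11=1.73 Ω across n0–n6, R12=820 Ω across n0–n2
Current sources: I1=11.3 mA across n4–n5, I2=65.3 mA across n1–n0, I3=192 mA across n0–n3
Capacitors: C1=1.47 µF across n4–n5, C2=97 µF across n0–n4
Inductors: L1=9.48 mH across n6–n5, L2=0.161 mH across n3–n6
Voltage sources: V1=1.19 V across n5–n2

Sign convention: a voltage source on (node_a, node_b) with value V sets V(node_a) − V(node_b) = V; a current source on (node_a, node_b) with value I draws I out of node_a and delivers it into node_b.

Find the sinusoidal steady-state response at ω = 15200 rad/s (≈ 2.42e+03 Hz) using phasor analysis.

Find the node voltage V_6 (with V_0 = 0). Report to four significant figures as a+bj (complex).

0.2078-0.08604j V

Apply KCL at each of the 6 non-ground nodes and solve the resulting linear system.
Node n1: branches {R2, R3, R5, I2, R10} → V_1 = -0.2505+0.08910j
Node n2: branches {R1, R3, R7, R8, R9, R10, R12, V1} → V_2 = 0.1104+0.08741j
Node n3: branches {R5, R7, L2, I3} → V_3 = 0.3110+0.2049j
Node n4: branches {R1, R2, I1, R4, C1, R8, C2} → V_4 = 0.03358-0.003144j
Node n5: branches {I1, R4, C1, R6, L1, V1} → V_5 = 1.300+0.08741j
Node n6: branches {R9, L1, R11, L2} → V_6 = 0.2078-0.08604j
Source currents: i(V1)=0.01008-0.02086j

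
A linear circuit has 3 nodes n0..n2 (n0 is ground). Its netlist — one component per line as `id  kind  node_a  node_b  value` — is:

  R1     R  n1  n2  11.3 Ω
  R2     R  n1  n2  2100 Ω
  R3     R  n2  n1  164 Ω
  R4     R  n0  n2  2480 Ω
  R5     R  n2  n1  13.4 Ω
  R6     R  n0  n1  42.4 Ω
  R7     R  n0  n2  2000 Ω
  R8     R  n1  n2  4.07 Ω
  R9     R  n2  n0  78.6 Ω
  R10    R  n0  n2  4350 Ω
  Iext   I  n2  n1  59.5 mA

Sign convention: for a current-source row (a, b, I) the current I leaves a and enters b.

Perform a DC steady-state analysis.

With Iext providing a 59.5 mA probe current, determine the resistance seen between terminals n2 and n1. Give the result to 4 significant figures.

Apply KCL at each of the 2 non-ground nodes and solve the resulting linear system.
Node n1: branches {R1, R2, R3, R5, R6, R8, Iext} → V_1 = 0.05192
Node n2: branches {R1, R2, R3, R4, R5, R7, R8, R9, R10, Iext} → V_2 = -0.08837

R_eq = 2.358 Ω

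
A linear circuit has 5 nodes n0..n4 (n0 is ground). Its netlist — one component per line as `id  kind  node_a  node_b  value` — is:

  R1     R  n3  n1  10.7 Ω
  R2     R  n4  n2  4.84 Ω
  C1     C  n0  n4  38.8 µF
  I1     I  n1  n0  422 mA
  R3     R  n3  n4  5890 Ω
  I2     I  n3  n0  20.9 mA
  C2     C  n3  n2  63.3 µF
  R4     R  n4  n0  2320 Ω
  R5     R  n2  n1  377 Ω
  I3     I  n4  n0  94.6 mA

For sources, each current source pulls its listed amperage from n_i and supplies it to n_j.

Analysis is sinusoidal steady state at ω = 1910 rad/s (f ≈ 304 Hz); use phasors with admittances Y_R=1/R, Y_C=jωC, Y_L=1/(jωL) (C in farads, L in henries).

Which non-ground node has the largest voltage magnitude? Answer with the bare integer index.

MNA unknowns: 4 node voltages V₁..V_4
R1: Y=0.09346+0.000j on G[3,1]
R2: Y=0.2066+0.000j on G[4,2]
C1: Y=0.000+0.07411j on G[0,4]
I1: z[1]−=0.422, z[0]+=0.422
R3: Y=0.0001698+0.000j on G[3,4]
I2: z[3]−=0.0209, z[0]+=0.0209
C2: Y=0.000+0.1209j on G[3,2]
R4: Y=0.0004310+0.000j on G[4,0]
R5: Y=0.002653+0.000j on G[2,1]
I3: z[4]−=0.0946, z[0]+=0.0946
solve → V1=-6.654+10.71j, V2=-2.184+7.250j, V3=-2.265+10.81j, V4=-0.04218+7.253j

1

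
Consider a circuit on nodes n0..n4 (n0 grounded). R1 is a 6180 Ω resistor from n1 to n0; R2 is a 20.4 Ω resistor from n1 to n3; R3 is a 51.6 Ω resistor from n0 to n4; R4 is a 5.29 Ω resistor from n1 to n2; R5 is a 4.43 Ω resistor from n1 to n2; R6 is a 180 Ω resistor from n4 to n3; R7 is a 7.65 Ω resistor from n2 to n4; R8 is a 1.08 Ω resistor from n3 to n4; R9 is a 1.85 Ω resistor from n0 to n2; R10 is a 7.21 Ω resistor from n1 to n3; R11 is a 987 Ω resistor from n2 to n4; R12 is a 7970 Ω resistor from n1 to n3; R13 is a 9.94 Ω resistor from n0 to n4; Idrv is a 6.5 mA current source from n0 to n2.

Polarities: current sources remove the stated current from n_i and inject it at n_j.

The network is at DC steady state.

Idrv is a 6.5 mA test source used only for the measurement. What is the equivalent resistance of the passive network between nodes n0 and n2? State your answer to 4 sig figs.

R_eq = 1.610 Ω

MNA unknowns: 4 node voltages V₁..V_4
R1: Y=0.0001618 on G[1,0]
R2: Y=0.04902 on G[1,3]
R3: Y=0.01938 on G[0,4]
R4: Y=0.1890 on G[1,2]
R5: Y=0.2257 on G[1,2]
R6: Y=0.005556 on G[4,3]
R7: Y=0.1307 on G[2,4]
R8: Y=0.9259 on G[3,4]
R9: Y=0.5405 on G[0,2]
R10: Y=0.1387 on G[1,3]
R11: Y=0.001013 on G[2,4]
R12: Y=0.0001255 on G[1,3]
R13: Y=0.1006 on G[0,4]
Idrv: z[0]−=0.0065, z[2]+=0.0065
solve → V1=0.009519, V2=0.01046, V3=0.007443, V4=0.007025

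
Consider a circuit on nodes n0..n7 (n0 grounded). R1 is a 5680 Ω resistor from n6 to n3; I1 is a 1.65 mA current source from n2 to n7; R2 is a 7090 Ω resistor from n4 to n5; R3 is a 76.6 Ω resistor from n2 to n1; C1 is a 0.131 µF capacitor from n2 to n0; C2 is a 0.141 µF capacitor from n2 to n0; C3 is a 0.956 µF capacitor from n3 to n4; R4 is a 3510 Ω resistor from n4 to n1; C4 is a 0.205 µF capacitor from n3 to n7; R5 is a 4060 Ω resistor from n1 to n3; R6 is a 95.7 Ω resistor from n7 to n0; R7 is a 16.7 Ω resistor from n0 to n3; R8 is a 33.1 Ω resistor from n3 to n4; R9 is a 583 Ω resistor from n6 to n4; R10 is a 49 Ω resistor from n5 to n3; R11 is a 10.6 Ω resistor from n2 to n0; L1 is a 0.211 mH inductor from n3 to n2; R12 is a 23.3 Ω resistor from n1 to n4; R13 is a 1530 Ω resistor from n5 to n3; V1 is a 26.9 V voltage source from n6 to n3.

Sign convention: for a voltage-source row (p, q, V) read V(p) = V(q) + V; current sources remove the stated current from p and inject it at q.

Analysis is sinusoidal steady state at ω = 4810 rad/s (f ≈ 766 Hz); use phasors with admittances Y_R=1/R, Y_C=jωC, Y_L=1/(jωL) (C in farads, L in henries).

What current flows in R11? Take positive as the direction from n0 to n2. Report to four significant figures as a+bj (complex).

MNA unknowns: 7 node voltages V₁..V_7 plus 1 source current (V1)
R1: Y=0.0001761+0.000j on G[6,3]
I1: z[2]−=0.00165, z[7]+=0.00165
R2: Y=0.0001410+0.000j on G[4,5]
R3: Y=0.01305+0.000j on G[2,1]
C1: Y=0.000+0.0006301j on G[2,0]
C2: Y=0.000+0.0006782j on G[2,0]
C3: Y=0.000+0.004598j on G[3,4]
R4: Y=0.0002849+0.000j on G[4,1]
C4: Y=0.000+0.0009861j on G[3,7]
R5: Y=0.0002463+0.000j on G[1,3]
R6: Y=0.01045+0.000j on G[7,0]
R7: Y=0.05988+0.000j on G[0,3]
R8: Y=0.03021+0.000j on G[3,4]
R9: Y=0.001715+0.000j on G[6,4]
R10: Y=0.02041+0.000j on G[5,3]
R11: Y=0.09434+0.000j on G[2,0]
L1: Y=0.000-0.9853j on G[3,2]
R12: Y=0.04292+0.000j on G[1,4]
R13: Y=0.0006536+0.000j on G[5,3]
V1: row V6−V3=26.9, i_V1 at 6,3
solve → V1=0.8147-0.09081j, V2=-0.009907+0.005125j, V3=-0.01166-0.005082j, V4=1.069-0.1203j, V5=-0.004470-0.005849j, V6=26.89-0.005082j, V7=0.1569-0.01590j
aux → i_V1=-0.04902-0.0001976j

0.0009347-0.0004835j A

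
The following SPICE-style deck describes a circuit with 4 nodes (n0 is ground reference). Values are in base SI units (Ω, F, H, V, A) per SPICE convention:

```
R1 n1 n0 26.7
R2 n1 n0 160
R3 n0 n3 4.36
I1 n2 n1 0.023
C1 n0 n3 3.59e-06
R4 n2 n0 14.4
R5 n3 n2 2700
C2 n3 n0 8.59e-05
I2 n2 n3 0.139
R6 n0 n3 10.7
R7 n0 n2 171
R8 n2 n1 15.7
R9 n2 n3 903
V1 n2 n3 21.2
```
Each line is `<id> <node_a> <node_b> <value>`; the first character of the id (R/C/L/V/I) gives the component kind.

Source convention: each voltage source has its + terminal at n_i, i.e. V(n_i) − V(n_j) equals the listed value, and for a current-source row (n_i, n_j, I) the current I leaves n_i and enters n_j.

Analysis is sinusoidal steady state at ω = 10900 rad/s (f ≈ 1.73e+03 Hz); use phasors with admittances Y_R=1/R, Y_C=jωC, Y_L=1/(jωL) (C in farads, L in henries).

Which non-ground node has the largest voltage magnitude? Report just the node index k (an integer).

2

Apply KCL at each of the 3 non-ground nodes and solve the resulting linear system.
Node n1: branches {R1, R2, I1, R8} → V_1 = 12.31+1.102j
Node n2: branches {I1, R4, R5, I2, R7, R8, R9, V1} → V_2 = 20.39+1.858j
Node n3: branches {R3, C1, R5, C2, I2, R6, R9, V1} → V_3 = -0.8078+1.858j
Source currents: i(V1)=-2.244-0.1881j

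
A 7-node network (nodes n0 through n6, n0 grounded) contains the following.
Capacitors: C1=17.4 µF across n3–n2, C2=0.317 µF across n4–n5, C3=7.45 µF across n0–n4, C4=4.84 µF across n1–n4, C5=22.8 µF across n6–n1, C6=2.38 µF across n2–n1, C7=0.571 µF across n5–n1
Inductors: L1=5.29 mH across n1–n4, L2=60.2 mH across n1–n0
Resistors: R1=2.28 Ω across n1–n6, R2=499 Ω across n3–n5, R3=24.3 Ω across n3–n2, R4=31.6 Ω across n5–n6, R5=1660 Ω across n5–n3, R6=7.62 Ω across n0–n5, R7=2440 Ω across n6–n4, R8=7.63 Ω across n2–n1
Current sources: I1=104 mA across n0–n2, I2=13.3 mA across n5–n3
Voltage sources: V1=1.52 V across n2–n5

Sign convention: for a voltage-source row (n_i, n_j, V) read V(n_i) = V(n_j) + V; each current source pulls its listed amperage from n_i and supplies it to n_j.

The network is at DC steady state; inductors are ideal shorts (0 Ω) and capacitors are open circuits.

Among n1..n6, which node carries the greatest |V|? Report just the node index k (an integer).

MNA unknowns: 6 node voltages V₁..V_6 plus 3 source currents (L1, L2, V1)
C1: Y=0.000 on G[3,2]
L1: row V1−V4=0, i_L1 at 1,4
C2: Y=0.000 on G[4,5]
C3: Y=0.000 on G[0,4]
R1: Y=0.4386 on G[1,6]
R2: Y=0.002004 on G[3,5]
C4: Y=0.000 on G[1,4]
R3: Y=0.04115 on G[3,2]
R4: Y=0.03165 on G[5,6]
R5: Y=0.0006024 on G[5,3]
R6: Y=0.1312 on G[0,5]
R7: Y=0.0004098 on G[6,4]
C5: Y=0.000 on G[6,1]
I1: z[0]−=0.104, z[2]+=0.104
C6: Y=0.000 on G[2,1]
I2: z[5]−=0.0133, z[3]+=0.0133
C7: Y=0.000 on G[5,1]
L2: row V1−V0=0, i_L2 at 1,0
R8: Y=0.1311 on G[2,1]
V1: row V2−V5=1.52, i_V1 at 2,5
solve → V1=0.000, V2=1.194, V3=1.407, V4=0.000, V5=-0.3263, V6=-0.02194
aux → i_L1=8.991e-06, i_L2=0.1468, i_V1=-0.04367

3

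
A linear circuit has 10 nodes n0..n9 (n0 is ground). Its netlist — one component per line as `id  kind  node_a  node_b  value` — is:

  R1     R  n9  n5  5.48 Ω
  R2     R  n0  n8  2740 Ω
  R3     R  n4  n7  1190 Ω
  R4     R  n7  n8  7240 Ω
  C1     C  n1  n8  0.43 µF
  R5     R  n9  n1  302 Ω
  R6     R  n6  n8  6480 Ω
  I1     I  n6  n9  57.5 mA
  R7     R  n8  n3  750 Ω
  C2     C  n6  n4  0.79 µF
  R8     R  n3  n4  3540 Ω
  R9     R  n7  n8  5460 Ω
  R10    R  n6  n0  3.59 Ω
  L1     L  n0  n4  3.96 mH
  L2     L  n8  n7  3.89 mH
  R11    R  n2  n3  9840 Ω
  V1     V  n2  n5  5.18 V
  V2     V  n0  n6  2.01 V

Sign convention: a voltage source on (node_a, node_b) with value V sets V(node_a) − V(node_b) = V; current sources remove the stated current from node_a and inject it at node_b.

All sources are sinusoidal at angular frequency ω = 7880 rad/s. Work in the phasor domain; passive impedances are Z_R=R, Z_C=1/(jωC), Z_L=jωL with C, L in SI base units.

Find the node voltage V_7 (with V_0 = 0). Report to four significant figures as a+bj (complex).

Element admittances at ω=7880 rad/s:
  Y(R1) = 0.1825+0.000j S between n9,n5
  Y(R2) = 0.0003650+0.000j S between n0,n8
  Y(R3) = 0.0008403+0.000j S between n4,n7
  Y(R4) = 0.0001381+0.000j S between n7,n8
  Y(C1) = 0.000+0.003388j S between n1,n8
  Y(R5) = 0.003311+0.000j S between n9,n1
  Y(R6) = 0.0001543+0.000j S between n6,n8
  I1: injects 0.0575 A into n9 (from n6)
  Y(R7) = 0.001333+0.000j S between n8,n3
  Y(C2) = 0.000+0.006225j S between n6,n4
  Y(R8) = 0.0002825+0.000j S between n3,n4
  Y(R9) = 0.0001832+0.000j S between n7,n8
  Y(R10) = 0.2786+0.000j S between n6,n0
  Y(L1) = 0.000-0.03205j S between n0,n4
  Y(L2) = 0.000-0.03262j S between n8,n7
  Y(R11) = 0.0001016+0.000j S between n2,n3
  V1: constraint V(n2)−V(n5) = 5.18
  V2: constraint V(n0)−V(n6) = 2.01
Assemble and solve the 11×11 MNA system:
  V(n1)=36.42-14.52j  V(n2)=58.13-14.06j  V(n3)=31.45+0.6953j  V(n4)=0.5178+1.491j  V(n5)=52.95-14.06j  V(n6)=-2.010+0.000j  V(n7)=35.95+0.7388j  V(n8)=35.97+1.651j  V(n9)=52.96-14.07j
  i(V1)=-0.002711+0.001499j  i(V2)=-0.4990-0.01599j

35.95+0.7388j V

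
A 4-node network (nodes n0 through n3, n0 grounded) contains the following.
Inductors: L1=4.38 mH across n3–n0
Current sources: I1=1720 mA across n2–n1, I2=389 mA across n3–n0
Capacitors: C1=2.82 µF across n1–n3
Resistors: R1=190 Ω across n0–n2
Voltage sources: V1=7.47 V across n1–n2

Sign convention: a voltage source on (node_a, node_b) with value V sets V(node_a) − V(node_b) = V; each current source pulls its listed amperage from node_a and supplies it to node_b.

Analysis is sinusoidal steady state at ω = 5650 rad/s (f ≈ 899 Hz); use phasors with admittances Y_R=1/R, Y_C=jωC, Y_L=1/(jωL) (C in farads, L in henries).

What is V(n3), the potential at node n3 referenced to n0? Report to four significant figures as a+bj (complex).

Element admittances at ω=5650 rad/s:
  Y(L1) = 0.000-0.04041j S between n3,n0
  I1: injects 1.72 A into n1 (from n2)
  Y(C1) = 0.000+0.01593j S between n1,n3
  I2: injects 0.389 A into n0 (from n3)
  Y(R1) = 0.005263+0.000j S between n0,n2
  V1: constraint V(n1)−V(n2) = 7.47
Assemble and solve the 4×4 MNA system:
  V(n1)=2.140-10.69j  V(n2)=-5.330-10.69j  V(n3)=-1.393-8.932j
  i(V1)=1.692-0.05628j

-1.393-8.932j V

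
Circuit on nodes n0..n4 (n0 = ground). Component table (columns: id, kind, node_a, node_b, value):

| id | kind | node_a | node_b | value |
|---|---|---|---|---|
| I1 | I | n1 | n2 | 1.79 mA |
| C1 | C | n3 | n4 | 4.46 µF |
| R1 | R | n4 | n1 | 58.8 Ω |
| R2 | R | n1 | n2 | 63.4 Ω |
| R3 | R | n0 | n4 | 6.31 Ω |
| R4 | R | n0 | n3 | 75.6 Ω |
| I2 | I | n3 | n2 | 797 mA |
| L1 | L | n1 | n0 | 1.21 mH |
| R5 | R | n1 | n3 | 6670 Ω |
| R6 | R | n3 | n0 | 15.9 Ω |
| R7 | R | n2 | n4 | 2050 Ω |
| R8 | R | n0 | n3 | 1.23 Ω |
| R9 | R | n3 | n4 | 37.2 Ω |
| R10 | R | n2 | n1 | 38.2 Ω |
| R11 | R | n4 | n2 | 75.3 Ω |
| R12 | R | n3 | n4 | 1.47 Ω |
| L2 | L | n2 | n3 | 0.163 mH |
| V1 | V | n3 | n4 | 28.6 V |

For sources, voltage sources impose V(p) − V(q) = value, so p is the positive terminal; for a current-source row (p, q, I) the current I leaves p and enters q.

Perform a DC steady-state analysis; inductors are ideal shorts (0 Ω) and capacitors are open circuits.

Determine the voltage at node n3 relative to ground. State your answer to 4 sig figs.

4.537 V

Element admittances at DC:
  I1: injects 0.00179 A into n2 (from n1)
  Y(C1) = 0.000 S between n3,n4
  Y(R1) = 0.01701 S between n4,n1
  Y(R2) = 0.01577 S between n1,n2
  Y(R3) = 0.1585 S between n0,n4
  Y(R4) = 0.01323 S between n0,n3
  I2: injects 0.797 A into n2 (from n3)
  L1: short n1↔n0 (DC inductor)
  Y(R5) = 0.0001499 S between n1,n3
  Y(R6) = 0.06289 S between n3,n0
  Y(R7) = 0.0004878 S between n2,n4
  Y(R8) = 0.8130 S between n0,n3
  Y(R9) = 0.02688 S between n3,n4
  Y(R10) = 0.02618 S between n2,n1
  Y(R11) = 0.01328 S between n4,n2
  Y(R12) = 0.6803 S between n3,n4
  L2: short n2↔n3 (DC inductor)
  V1: constraint V(n3)−V(n4) = 28.6
Assemble and solve the 7×7 MNA system:
  V(n1)=0.000  V(n2)=4.537  V(n3)=4.537  V(n4)=-24.06
  i(L1)=-0.2200  i(L2)=0.2147  i(V1)=-24.84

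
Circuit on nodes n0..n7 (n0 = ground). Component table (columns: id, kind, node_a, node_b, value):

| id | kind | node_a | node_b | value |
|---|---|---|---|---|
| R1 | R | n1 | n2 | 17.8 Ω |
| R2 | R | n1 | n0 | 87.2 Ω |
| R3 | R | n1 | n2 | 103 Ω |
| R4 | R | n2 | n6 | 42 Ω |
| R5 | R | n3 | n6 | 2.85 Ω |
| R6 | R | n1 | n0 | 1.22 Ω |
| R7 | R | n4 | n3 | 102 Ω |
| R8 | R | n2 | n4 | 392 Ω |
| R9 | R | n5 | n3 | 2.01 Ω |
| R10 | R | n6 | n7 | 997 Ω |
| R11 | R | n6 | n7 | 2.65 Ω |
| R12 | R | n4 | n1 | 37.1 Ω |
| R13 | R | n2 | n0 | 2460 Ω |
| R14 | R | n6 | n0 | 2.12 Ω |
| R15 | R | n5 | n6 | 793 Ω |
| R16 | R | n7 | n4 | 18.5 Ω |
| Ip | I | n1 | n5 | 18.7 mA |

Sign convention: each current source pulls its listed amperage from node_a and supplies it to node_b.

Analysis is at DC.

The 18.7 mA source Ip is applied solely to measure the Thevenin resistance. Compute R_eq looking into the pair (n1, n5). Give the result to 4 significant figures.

R_eq = 7.676 Ω

Element admittances at DC:
  Y(R1) = 0.05618 S between n1,n2
  Y(R2) = 0.01147 S between n1,n0
  Y(R3) = 0.009709 S between n1,n2
  Y(R4) = 0.02381 S between n2,n6
  Y(R5) = 0.3509 S between n3,n6
  Y(R6) = 0.8197 S between n1,n0
  Y(R7) = 0.009804 S between n4,n3
  Y(R8) = 0.002551 S between n2,n4
  Y(R9) = 0.4975 S between n5,n3
  Y(R10) = 0.001003 S between n6,n7
  Y(R11) = 0.3774 S between n6,n7
  Y(R12) = 0.02695 S between n4,n1
  Y(R13) = 0.0004065 S between n2,n0
  Y(R14) = 0.4717 S between n6,n0
  Y(R15) = 0.001261 S between n5,n6
  Y(R16) = 0.05405 S between n7,n4
  Ip: injects 0.0187 A into n5 (from n1)
Assemble and solve the 7×7 MNA system:
  V(n1)=-0.01990  V(n2)=-0.004518  V(n3)=0.08627  V(n4)=0.02259  V(n5)=0.1236  V(n6)=0.03507  V(n7)=0.03351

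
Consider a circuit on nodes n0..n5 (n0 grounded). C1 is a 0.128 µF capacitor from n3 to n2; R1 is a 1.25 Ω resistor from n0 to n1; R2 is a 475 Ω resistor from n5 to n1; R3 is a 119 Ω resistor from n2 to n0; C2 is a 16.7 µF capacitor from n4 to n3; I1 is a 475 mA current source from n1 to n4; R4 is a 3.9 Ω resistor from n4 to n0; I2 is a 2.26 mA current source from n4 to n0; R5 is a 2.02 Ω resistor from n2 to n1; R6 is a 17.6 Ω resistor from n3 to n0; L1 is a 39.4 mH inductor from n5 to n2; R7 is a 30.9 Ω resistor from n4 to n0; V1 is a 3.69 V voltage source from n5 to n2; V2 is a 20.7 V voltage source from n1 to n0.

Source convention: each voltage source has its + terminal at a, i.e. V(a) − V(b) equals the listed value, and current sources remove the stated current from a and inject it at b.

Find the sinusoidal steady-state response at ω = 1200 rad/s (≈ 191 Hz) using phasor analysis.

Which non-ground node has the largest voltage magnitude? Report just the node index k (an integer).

Apply KCL at each of the 5 non-ground nodes and solve the resulting linear system.
Node n1: branches {R1, R2, I1, R5, V2} → V_1 = 20.70+0.000j
Node n2: branches {C1, R3, R5, L1, V1} → V_2 = 20.34-0.006112j
Node n3: branches {C1, C2, R6} → V_3 = 0.2244+0.5372j
Node n4: branches {C2, I1, R4, I2, R7} → V_4 = 1.593-0.09499j
Node n5: branches {R2, L1, V1} → V_5 = 24.03-0.006112j
Source currents: i(V1)=-0.007011+0.07806j, i(V2)=-17.21-0.003038j

5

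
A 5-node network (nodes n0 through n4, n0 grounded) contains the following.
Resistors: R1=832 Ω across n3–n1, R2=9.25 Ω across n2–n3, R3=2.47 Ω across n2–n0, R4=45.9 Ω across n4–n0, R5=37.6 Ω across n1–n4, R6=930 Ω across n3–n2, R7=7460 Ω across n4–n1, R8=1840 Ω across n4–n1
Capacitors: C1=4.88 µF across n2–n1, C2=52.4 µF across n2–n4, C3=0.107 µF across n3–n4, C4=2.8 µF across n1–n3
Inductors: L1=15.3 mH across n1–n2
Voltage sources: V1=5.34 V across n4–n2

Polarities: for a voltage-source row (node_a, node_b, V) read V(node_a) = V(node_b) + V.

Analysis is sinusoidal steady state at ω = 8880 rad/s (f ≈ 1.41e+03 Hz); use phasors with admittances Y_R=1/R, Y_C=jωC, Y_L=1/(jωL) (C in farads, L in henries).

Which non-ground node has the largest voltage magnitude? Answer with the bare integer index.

4

MNA unknowns: 4 node voltages V₁..V_4 plus 1 source current (V1)
R1: Y=0.001202+0.000j on G[3,1]
C1: Y=0.000+0.04333j on G[2,1]
R2: Y=0.1081+0.000j on G[2,3]
C2: Y=0.000+0.4653j on G[2,4]
R3: Y=0.4049+0.000j on G[2,0]
R4: Y=0.02179+0.000j on G[4,0]
C3: Y=0.000+0.0009502j on G[3,4]
R5: Y=0.02660+0.000j on G[1,4]
R6: Y=0.001075+0.000j on G[3,2]
R7: Y=0.0001340+0.000j on G[4,1]
C4: Y=0.000+0.02486j on G[1,3]
L1: Y=0.000-0.007360j on G[1,2]
R8: Y=0.0005435+0.000j on G[4,1]
V1: row V4−V2=5.34, i_V1 at 4,2
solve → V1=0.7834-1.845j, V2=-0.2727+0.000j, V3=0.1908+0.1554j, V4=5.067+0.000j
aux → i_V1=-0.2274-2.540j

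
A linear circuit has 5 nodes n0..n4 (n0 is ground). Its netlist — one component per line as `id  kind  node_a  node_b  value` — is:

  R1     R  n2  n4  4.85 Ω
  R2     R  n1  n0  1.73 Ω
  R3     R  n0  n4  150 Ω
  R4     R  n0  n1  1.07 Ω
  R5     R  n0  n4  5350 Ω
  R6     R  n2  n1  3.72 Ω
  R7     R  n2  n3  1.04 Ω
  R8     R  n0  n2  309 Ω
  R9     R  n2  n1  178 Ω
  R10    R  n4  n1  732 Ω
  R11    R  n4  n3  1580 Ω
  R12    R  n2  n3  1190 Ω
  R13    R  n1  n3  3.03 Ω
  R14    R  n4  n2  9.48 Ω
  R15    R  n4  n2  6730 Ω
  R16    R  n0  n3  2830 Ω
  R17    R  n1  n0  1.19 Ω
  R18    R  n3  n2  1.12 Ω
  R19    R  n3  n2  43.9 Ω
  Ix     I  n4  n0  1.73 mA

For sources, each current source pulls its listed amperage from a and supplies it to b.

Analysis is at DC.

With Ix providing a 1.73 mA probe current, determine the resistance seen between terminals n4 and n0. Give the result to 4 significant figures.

Element admittances at DC:
  Y(R1) = 0.2062 S between n2,n4
  Y(R2) = 0.5780 S between n1,n0
  Y(R3) = 0.006667 S between n0,n4
  Y(R4) = 0.9346 S between n0,n1
  Y(R5) = 0.0001869 S between n0,n4
  Y(R6) = 0.2688 S between n2,n1
  Y(R7) = 0.9615 S between n2,n3
  Y(R8) = 0.003236 S between n0,n2
  Y(R9) = 0.005618 S between n2,n1
  Y(R10) = 0.001366 S between n4,n1
  Y(R11) = 0.0006329 S between n4,n3
  Y(R12) = 0.0008403 S between n2,n3
  Y(R13) = 0.3300 S between n1,n3
  Y(R14) = 0.1055 S between n4,n2
  Y(R15) = 0.0001486 S between n4,n2
  Y(R16) = 0.0003534 S between n0,n3
  Y(R17) = 0.8403 S between n1,n0
  Y(R18) = 0.8929 S between n3,n2
  Y(R19) = 0.02278 S between n3,n2
  Ix: injects 0.00173 A into n0 (from n4)
Assemble and solve the 4×4 MNA system:
  V(n1)=-0.0007036  V(n2)=-0.003665  V(n3)=-0.003223  V(n4)=-0.008968

R_eq = 5.184 Ω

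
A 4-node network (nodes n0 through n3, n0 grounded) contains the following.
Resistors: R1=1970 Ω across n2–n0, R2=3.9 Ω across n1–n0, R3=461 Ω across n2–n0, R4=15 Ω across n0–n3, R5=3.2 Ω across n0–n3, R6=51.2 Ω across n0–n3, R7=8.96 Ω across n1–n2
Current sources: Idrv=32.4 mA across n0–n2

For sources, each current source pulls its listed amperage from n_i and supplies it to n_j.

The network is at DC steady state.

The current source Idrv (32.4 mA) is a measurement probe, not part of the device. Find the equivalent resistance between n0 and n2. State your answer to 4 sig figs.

R_eq = 12.43 Ω

Apply KCL at each of the 3 non-ground nodes and solve the resulting linear system.
Node n1: branches {R2, R7} → V_1 = 0.1222
Node n2: branches {R1, R3, R7, Idrv} → V_2 = 0.4028
Node n3: branches {R4, R5, R6} → V_3 = 0.000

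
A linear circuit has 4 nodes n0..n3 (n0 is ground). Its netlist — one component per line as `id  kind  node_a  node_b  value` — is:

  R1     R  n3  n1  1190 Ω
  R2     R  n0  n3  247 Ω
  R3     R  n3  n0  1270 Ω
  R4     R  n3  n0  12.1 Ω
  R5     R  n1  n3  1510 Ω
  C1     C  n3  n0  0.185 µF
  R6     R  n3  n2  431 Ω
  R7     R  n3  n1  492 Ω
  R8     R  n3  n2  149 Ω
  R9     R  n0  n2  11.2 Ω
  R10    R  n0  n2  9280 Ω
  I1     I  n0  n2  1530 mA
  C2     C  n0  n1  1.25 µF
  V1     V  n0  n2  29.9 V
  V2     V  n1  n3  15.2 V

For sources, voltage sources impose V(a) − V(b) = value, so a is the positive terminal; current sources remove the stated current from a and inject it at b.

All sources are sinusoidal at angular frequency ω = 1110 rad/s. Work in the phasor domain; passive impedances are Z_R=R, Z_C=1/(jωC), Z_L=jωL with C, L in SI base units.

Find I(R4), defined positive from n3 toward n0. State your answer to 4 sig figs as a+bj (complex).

-0.2315-0.01424j A

MNA unknowns: 3 node voltages V₁..V_3 plus 2 source currents (V1, V2)
R1: Y=0.0008403+0.000j on G[3,1]
R2: Y=0.004049+0.000j on G[0,3]
R3: Y=0.0007874+0.000j on G[3,0]
R4: Y=0.08264+0.000j on G[3,0]
R5: Y=0.0006623+0.000j on G[1,3]
C1: Y=0.000+0.0002054j on G[3,0]
R6: Y=0.002320+0.000j on G[3,2]
R7: Y=0.002033+0.000j on G[3,1]
R8: Y=0.006711+0.000j on G[3,2]
R9: Y=0.08929+0.000j on G[0,2]
R10: Y=0.0001078+0.000j on G[0,2]
I1: z[0]−=1.53, z[2]+=1.53
C2: Y=0.000+0.001388j on G[0,1]
V1: row V0−V2=29.9, i_V1 at 0,2
V2: row V1−V3=15.2, i_V2 at 1,3
solve → V1=12.40-0.1723j, V2=-29.90+0.000j, V3=-2.801-0.1723j
aux → i_V1=-4.448+0.001556j, i_V2=-0.05397-0.01720j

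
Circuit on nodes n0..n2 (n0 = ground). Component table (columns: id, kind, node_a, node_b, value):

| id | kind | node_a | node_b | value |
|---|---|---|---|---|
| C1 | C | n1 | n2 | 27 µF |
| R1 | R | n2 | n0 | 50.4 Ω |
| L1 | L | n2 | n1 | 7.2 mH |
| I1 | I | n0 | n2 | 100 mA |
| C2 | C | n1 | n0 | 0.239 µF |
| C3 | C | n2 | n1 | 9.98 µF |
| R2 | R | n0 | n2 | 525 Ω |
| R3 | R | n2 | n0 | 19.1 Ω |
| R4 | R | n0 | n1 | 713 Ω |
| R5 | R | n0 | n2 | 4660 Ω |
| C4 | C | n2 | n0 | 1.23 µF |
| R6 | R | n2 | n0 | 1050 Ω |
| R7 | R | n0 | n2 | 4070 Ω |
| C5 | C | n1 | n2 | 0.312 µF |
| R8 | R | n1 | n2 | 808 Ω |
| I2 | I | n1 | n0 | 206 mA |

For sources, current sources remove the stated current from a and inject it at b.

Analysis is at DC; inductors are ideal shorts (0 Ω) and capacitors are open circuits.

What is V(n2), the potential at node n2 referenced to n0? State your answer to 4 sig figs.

-1.378 V

MNA unknowns: 2 node voltages V₁..V_2 plus 1 source current (L1)
C1: Y=0.000 on G[1,2]
R1: Y=0.01984 on G[2,0]
L1: row V2−V1=0, i_L1 at 2,1
I1: z[0]−=0.1, z[2]+=0.1
C2: Y=0.000 on G[1,0]
C3: Y=0.000 on G[2,1]
R2: Y=0.001905 on G[0,2]
R3: Y=0.05236 on G[2,0]
R4: Y=0.001403 on G[0,1]
R5: Y=0.0002146 on G[0,2]
C4: Y=0.000 on G[2,0]
R6: Y=0.0009524 on G[2,0]
R7: Y=0.0002457 on G[0,2]
C5: Y=0.000 on G[1,2]
R8: Y=0.001238 on G[1,2]
I2: z[1]−=0.206, z[0]+=0.206
solve → V1=-1.378, V2=-1.378
aux → i_L1=0.2041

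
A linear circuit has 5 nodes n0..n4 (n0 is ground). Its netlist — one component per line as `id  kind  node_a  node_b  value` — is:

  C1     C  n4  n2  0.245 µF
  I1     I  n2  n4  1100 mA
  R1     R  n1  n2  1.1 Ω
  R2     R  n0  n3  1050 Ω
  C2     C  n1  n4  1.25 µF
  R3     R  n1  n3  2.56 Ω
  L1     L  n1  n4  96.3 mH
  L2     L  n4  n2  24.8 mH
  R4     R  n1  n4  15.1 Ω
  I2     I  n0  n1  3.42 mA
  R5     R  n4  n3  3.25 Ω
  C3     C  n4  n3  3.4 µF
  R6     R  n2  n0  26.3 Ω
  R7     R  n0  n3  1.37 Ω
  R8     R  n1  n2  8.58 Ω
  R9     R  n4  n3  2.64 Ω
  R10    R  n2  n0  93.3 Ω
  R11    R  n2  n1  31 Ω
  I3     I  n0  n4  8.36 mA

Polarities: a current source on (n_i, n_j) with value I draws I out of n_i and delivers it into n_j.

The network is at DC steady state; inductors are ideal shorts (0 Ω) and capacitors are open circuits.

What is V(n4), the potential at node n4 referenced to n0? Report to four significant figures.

Apply KCL at each of the 4 non-ground nodes and solve the resulting linear system.
Node n1: branches {R1, C2, R3, L1, R4, I2, R8, R11} → V_1 = 0.02433
Node n2: branches {C1, I1, R1, L2, R6, R8, R10, R11} → V_2 = 0.02433
Node n3: branches {R2, R3, R5, C3, R7, R9} → V_3 = 0.01450
Node n4: branches {C1, I1, C2, L1, L2, R4, R5, C3, R9, I3} → V_4 = 0.02433
Source currents: i(L1)=-0.0004221, i(L2)=1.101

0.02433 V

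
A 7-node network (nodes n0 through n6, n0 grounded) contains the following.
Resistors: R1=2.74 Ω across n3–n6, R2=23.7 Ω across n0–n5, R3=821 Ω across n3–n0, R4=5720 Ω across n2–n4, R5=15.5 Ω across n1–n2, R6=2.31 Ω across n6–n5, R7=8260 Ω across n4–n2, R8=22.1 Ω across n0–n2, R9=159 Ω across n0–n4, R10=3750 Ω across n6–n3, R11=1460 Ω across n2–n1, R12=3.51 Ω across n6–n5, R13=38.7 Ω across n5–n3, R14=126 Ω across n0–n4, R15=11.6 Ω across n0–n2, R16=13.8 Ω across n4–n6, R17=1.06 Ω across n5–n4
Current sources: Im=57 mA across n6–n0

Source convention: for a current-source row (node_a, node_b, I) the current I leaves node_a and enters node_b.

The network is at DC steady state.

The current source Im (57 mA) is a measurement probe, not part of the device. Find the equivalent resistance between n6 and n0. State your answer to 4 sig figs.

Apply KCL at each of the 6 non-ground nodes and solve the resulting linear system.
Node n1: branches {R5, R11} → V_1 = -0.002191
Node n2: branches {R4, R5, R7, R8, R11, R15} → V_2 = -0.002191
Node n3: branches {R1, R3, R10, R13} → V_3 = -1.045
Node n4: branches {R4, R7, R9, R14, R16, R17} → V_4 = -0.9758
Node n5: branches {R2, R6, R12, R13, R17} → V_5 = -0.9849
Node n6: branches {R1, R6, R10, R12, R16, Im} → V_6 = -1.053

R_eq = 18.47 Ω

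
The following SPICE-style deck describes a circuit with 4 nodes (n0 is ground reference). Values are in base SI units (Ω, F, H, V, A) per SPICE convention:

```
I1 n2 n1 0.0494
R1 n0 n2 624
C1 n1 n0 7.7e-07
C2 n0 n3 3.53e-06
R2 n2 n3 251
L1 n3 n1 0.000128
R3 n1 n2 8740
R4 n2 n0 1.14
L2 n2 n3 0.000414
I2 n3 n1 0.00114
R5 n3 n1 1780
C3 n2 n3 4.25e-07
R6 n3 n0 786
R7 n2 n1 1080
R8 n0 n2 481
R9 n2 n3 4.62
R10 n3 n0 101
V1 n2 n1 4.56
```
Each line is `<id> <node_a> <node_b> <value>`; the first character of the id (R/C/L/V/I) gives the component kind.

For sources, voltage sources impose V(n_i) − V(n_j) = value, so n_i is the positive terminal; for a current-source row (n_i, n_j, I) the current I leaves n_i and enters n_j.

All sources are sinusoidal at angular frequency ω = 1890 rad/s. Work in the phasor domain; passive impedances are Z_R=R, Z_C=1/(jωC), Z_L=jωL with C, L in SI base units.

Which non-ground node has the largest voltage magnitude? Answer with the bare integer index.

1

Element admittances at ω=1890 rad/s:
  I1: injects 0.0494 A into n1 (from n2)
  Y(R1) = 0.001603+0.000j S between n0,n2
  Y(C1) = 0.000+0.001455j S between n1,n0
  Y(C2) = 0.000+0.006672j S between n0,n3
  Y(R2) = 0.003984+0.000j S between n2,n3
  Y(L1) = 0.000-4.134j S between n3,n1
  Y(R3) = 0.0001144+0.000j S between n1,n2
  Y(R4) = 0.8772+0.000j S between n2,n0
  Y(L2) = 0.000-1.278j S between n2,n3
  I2: injects 0.00114 A into n1 (from n3)
  Y(R5) = 0.0005618+0.000j S between n3,n1
  Y(C3) = 0.000+0.0008033j S between n2,n3
  Y(R6) = 0.001272+0.000j S between n3,n0
  Y(R7) = 0.0009259+0.000j S between n2,n1
  Y(R8) = 0.002079+0.000j S between n0,n2
  Y(R9) = 0.2165+0.000j S between n2,n3
  Y(R10) = 0.009901+0.000j S between n3,n0
  V1: constraint V(n2)−V(n1) = 4.56
Assemble and solve the 4×4 MNA system:
  V(n1)=-4.515+0.03120j  V(n2)=0.04500+0.03120j  V(n3)=-3.436+0.1800j
  i(V1)=-0.6711+4.452j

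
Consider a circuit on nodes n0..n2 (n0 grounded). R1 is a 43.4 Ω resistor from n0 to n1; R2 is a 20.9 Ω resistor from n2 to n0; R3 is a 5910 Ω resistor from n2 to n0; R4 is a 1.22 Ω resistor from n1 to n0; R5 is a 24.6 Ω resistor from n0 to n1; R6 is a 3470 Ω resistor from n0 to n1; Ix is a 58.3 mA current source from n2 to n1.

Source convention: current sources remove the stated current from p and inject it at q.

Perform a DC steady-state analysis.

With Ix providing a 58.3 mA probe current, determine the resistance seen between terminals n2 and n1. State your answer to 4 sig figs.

Apply KCL at each of the 2 non-ground nodes and solve the resulting linear system.
Node n1: branches {R1, R4, R5, R6, Ix} → V_1 = 0.06598
Node n2: branches {R2, R3, Ix} → V_2 = -1.214

R_eq = 21.96 Ω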